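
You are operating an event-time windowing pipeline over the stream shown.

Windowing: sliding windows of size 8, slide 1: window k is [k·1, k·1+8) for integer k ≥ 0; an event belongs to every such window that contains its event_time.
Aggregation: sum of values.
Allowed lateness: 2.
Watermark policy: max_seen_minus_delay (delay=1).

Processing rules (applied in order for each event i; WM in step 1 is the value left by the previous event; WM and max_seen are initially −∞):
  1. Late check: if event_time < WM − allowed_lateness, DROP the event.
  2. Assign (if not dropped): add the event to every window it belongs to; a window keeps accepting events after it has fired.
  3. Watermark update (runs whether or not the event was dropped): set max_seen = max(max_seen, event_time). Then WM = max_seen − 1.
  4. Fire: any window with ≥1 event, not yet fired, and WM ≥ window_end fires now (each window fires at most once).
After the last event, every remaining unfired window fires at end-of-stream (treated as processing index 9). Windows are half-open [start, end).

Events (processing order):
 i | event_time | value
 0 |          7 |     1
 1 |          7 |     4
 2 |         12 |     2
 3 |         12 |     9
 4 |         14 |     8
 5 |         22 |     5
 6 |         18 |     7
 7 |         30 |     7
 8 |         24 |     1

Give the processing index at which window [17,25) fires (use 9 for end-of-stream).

7

i=0 t=7 v=1: → [7,15),[6,14),[5,13),[4,12),[3,11),[2,10),[1,9),[0,8); WM=6
i=1 t=7 v=4: → [7,15),[6,14),[5,13),[4,12),[3,11),[2,10),[1,9),[0,8); WM=6
i=2 t=12 v=2: → [12,20),[11,19),[10,18),[9,17),[8,16),[7,15),[6,14),[5,13); WM=11; [0,8) fires=5 [1,9) fires=5 [2,10) fires=5 [3,11) fires=5
i=3 t=12 v=9: → [12,20),[11,19),[10,18),[9,17),[8,16),[7,15),[6,14),[5,13); WM=11
i=4 t=14 v=8: → [14,22),[13,21),[12,20),[11,19),[10,18),[9,17),[8,16),[7,15); WM=13; [4,12) fires=5 [5,13) fires=16
i=5 t=22 v=5: → [22,30),[21,29),[20,28),[19,27),[18,26),[17,25),[16,24),[15,23); WM=21; [6,14) fires=16 [7,15) fires=24 [8,16) fires=19 [9,17) fires=19 [10,18) fires=19 [11,19) fires=19 [12,20) fires=19 [13,21) fires=8
i=6 t=18 v=7: DROP (t<21-2); WM=21
i=7 t=30 v=7: → [30,38),[29,37),[28,36),[27,35),[26,34),[25,33),[24,32),[23,31); WM=29; [14,22) fires=8 [15,23) fires=5 [16,24) fires=5 [17,25) fires=5 [18,26) fires=5 [19,27) fires=5 [20,28) fires=5 [21,29) fires=5
i=8 t=24 v=1: DROP (t<29-2); WM=29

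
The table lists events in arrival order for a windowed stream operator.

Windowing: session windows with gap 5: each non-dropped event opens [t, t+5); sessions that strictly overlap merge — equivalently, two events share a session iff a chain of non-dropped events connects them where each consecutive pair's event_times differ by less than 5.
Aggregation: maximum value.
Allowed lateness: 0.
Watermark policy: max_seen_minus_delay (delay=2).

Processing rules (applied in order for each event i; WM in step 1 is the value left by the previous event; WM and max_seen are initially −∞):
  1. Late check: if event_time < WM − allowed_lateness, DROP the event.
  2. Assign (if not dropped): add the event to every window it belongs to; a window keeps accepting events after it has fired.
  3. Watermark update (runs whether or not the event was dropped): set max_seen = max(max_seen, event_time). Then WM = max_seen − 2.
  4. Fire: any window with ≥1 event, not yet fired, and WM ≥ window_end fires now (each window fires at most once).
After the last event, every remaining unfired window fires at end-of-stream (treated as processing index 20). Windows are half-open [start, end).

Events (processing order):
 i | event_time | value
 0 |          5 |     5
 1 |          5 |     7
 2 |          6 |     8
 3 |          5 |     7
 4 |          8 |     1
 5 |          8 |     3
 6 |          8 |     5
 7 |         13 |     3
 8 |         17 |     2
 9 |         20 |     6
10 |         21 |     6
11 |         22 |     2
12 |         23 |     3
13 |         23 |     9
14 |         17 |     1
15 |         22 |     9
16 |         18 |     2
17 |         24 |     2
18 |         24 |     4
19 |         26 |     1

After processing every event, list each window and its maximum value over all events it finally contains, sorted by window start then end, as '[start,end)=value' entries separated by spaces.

[5,13)=8 [13,31)=9

i=0 t=5 v=5: → [5,10); WM=3
i=1 t=5 v=7: → [5,10); WM=3
i=2 t=6 v=8: → [5,11); WM=4
i=3 t=5 v=7: → [5,11); WM=4
i=4 t=8 v=1: → [5,13); WM=6
i=5 t=8 v=3: → [5,13); WM=6
i=6 t=8 v=5: → [5,13); WM=6
i=7 t=13 v=3: → [13,18); WM=11
i=8 t=17 v=2: → [13,22); WM=15
i=9 t=20 v=6: → [13,25); WM=18
i=10 t=21 v=6: → [13,26); WM=19
i=11 t=22 v=2: → [13,27); WM=20
i=12 t=23 v=3: → [13,28); WM=21
i=13 t=23 v=9: → [13,28); WM=21
i=14 t=17 v=1: DROP (t<21-0); WM=21
i=15 t=22 v=9: → [13,28); WM=21
i=16 t=18 v=2: DROP (t<21-0); WM=21
i=17 t=24 v=2: → [13,29); WM=22
i=18 t=24 v=4: → [13,29); WM=22
i=19 t=26 v=1: → [13,31); WM=24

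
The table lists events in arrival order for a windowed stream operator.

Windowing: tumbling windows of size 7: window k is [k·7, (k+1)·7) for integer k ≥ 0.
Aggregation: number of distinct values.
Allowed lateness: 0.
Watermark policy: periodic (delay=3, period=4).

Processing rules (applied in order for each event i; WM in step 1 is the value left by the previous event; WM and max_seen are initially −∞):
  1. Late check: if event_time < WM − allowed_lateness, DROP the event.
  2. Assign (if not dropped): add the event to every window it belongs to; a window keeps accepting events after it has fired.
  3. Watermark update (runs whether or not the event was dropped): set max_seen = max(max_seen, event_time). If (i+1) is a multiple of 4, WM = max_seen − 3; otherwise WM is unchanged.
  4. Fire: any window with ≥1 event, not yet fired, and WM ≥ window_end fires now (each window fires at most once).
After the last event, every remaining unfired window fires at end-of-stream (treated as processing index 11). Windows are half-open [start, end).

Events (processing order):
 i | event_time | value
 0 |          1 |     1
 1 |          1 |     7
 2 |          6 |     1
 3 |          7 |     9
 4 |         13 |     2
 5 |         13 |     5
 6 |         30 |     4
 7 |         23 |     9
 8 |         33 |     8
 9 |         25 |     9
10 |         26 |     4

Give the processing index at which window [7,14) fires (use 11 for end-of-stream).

i=0 t=1 v=1: → [0,7); WM=−∞
i=1 t=1 v=7: → [0,7); WM=−∞
i=2 t=6 v=1: → [0,7); WM=−∞
i=3 t=7 v=9: → [7,14); WM=4
i=4 t=13 v=2: → [7,14); WM=4
i=5 t=13 v=5: → [7,14); WM=4
i=6 t=30 v=4: → [28,35); WM=4
i=7 t=23 v=9: → [21,28); WM=27; [0,7) fires=2 [7,14) fires=3
i=8 t=33 v=8: → [28,35); WM=27
i=9 t=25 v=9: DROP (t<27-0); WM=27
i=10 t=26 v=4: DROP (t<27-0); WM=27

7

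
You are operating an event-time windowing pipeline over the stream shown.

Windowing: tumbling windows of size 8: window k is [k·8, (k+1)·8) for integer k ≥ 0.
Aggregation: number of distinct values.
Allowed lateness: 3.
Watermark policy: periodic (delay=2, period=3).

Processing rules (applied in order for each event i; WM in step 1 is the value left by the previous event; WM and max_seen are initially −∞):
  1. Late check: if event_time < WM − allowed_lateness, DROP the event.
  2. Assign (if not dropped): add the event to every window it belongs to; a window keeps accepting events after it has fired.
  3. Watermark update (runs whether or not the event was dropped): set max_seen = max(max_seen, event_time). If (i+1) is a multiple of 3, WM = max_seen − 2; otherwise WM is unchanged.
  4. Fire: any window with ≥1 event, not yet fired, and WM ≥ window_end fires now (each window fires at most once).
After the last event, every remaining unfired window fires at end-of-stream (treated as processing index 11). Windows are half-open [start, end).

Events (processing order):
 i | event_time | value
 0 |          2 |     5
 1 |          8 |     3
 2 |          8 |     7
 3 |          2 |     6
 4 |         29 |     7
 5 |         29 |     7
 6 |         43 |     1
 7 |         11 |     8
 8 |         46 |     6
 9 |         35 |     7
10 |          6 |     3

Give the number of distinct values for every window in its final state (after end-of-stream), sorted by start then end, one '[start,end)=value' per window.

[0,8)=1 [8,16)=2 [24,32)=1 [40,48)=2

i=0 t=2 v=5: → [0,8); WM=−∞
i=1 t=8 v=3: → [8,16); WM=−∞
i=2 t=8 v=7: → [8,16); WM=6
i=3 t=2 v=6: DROP (t<6-3); WM=6
i=4 t=29 v=7: → [24,32); WM=6
i=5 t=29 v=7: → [24,32); WM=27; [0,8) fires=1 [8,16) fires=2
i=6 t=43 v=1: → [40,48); WM=27
i=7 t=11 v=8: DROP (t<27-3); WM=27
i=8 t=46 v=6: → [40,48); WM=44; [24,32) fires=1
i=9 t=35 v=7: DROP (t<44-3); WM=44
i=10 t=6 v=3: DROP (t<44-3); WM=44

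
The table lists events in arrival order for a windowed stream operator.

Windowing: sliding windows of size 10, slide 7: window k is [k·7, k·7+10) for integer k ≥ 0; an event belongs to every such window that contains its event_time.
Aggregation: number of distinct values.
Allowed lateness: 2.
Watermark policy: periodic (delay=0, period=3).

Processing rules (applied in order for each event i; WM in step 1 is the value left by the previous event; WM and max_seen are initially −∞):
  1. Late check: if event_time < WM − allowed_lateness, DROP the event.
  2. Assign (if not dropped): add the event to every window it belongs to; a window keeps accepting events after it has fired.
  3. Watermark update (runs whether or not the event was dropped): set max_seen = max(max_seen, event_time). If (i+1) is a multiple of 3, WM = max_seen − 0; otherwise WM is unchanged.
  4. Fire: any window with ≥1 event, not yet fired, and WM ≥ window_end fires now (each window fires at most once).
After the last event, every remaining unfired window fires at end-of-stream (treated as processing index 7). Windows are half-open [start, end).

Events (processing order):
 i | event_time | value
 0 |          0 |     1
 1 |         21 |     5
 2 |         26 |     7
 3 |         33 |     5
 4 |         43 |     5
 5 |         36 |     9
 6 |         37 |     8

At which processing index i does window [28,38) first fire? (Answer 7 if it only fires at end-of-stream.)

i=0 t=0 v=1: → [0,10); WM=−∞
i=1 t=21 v=5: → [21,31),[14,24); WM=−∞
i=2 t=26 v=7: → [21,31); WM=26; [0,10) fires=1 [14,24) fires=1
i=3 t=33 v=5: → [28,38); WM=26
i=4 t=43 v=5: → [42,52),[35,45); WM=26
i=5 t=36 v=9: → [35,45),[28,38); WM=43; [21,31) fires=2 [28,38) fires=2
i=6 t=37 v=8: DROP (t<43-2); WM=43

5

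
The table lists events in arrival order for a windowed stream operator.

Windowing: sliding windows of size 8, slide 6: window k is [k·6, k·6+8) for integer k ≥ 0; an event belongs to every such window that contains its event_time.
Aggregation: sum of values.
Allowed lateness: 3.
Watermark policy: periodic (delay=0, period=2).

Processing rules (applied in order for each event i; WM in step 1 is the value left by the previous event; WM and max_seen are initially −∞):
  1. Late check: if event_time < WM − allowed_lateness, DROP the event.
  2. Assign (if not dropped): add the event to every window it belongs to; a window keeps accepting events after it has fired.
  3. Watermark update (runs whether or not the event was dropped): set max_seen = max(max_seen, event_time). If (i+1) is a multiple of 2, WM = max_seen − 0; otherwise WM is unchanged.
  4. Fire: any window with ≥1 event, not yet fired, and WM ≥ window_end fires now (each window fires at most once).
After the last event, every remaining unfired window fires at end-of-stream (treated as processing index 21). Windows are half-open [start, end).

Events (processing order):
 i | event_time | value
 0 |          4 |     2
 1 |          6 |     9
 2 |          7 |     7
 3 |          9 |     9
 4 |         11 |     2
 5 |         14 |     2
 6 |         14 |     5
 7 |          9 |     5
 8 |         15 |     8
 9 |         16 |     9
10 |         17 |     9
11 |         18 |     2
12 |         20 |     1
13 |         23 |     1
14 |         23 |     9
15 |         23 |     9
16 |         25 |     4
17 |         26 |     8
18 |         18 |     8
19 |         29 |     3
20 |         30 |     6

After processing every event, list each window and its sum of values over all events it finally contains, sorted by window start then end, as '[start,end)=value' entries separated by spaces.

[0,8)=18 [6,14)=27 [12,20)=35 [18,26)=26 [24,32)=21 [30,38)=6

i=0 t=4 v=2: → [0,8); WM=−∞
i=1 t=6 v=9: → [6,14),[0,8); WM=6
i=2 t=7 v=7: → [6,14),[0,8); WM=6
i=3 t=9 v=9: → [6,14); WM=9; [0,8) fires=18
i=4 t=11 v=2: → [6,14); WM=9
i=5 t=14 v=2: → [12,20); WM=14; [6,14) fires=27
i=6 t=14 v=5: → [12,20); WM=14
i=7 t=9 v=5: DROP (t<14-3); WM=14
i=8 t=15 v=8: → [12,20); WM=14
i=9 t=16 v=9: → [12,20); WM=16
i=10 t=17 v=9: → [12,20); WM=16
i=11 t=18 v=2: → [18,26),[12,20); WM=18
i=12 t=20 v=1: → [18,26); WM=18
i=13 t=23 v=1: → [18,26); WM=23; [12,20) fires=35
i=14 t=23 v=9: → [18,26); WM=23
i=15 t=23 v=9: → [18,26); WM=23
i=16 t=25 v=4: → [24,32),[18,26); WM=23
i=17 t=26 v=8: → [24,32); WM=26; [18,26) fires=26
i=18 t=18 v=8: DROP (t<26-3); WM=26
i=19 t=29 v=3: → [24,32); WM=29
i=20 t=30 v=6: → [30,38),[24,32); WM=29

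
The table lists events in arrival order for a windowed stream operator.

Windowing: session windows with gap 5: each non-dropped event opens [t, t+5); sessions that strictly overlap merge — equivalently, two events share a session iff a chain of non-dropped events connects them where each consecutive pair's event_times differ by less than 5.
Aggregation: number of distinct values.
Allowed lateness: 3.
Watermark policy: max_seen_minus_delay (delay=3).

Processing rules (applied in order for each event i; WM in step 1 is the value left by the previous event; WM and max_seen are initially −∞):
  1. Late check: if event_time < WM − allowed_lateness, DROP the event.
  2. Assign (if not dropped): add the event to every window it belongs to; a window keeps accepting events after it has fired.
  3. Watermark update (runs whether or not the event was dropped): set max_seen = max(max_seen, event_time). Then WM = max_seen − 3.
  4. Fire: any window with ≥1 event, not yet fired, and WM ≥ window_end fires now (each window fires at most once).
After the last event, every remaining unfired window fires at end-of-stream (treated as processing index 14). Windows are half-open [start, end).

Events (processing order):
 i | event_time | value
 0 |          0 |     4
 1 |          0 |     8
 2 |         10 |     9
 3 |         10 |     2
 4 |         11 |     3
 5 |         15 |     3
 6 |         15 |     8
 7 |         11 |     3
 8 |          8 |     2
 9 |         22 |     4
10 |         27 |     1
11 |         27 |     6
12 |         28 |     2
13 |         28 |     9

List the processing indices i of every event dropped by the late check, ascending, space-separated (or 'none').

i=0 t=0 v=4: → [0,5); WM=-3
i=1 t=0 v=8: → [0,5); WM=-3
i=2 t=10 v=9: → [10,15); WM=7
i=3 t=10 v=2: → [10,15); WM=7
i=4 t=11 v=3: → [10,16); WM=8
i=5 t=15 v=3: → [10,20); WM=12
i=6 t=15 v=8: → [10,20); WM=12
i=7 t=11 v=3: → [10,20); WM=12
i=8 t=8 v=2: DROP (t<12-3); WM=12
i=9 t=22 v=4: → [22,27); WM=19
i=10 t=27 v=1: → [27,32); WM=24
i=11 t=27 v=6: → [27,32); WM=24
i=12 t=28 v=2: → [27,33); WM=25
i=13 t=28 v=9: → [27,33); WM=25

8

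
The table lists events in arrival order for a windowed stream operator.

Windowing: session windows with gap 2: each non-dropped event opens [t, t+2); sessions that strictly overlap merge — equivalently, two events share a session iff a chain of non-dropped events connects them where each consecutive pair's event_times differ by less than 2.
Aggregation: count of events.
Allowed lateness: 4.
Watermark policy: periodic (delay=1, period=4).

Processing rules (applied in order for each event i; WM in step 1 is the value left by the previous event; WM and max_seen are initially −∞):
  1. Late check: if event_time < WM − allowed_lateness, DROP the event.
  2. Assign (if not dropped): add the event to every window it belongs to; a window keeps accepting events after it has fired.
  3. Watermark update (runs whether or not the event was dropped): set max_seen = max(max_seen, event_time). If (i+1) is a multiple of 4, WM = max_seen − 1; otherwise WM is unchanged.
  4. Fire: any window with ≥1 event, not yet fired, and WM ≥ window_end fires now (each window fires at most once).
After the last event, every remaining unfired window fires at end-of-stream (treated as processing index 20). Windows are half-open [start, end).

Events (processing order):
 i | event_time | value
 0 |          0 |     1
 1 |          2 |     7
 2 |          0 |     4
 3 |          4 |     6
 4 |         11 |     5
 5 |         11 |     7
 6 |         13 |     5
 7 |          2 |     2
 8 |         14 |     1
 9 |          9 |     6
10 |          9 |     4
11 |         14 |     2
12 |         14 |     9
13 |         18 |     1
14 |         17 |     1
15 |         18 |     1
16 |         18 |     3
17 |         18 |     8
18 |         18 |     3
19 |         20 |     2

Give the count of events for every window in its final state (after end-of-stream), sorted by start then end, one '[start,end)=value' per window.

[0,2)=2 [2,4)=2 [4,6)=1 [9,11)=2 [11,13)=2 [13,16)=4 [17,20)=6 [20,22)=1

i=0 t=0 v=1: → [0,2); WM=−∞
i=1 t=2 v=7: → [2,4); WM=−∞
i=2 t=0 v=4: → [0,2); WM=−∞
i=3 t=4 v=6: → [4,6); WM=3
i=4 t=11 v=5: → [11,13); WM=3
i=5 t=11 v=7: → [11,13); WM=3
i=6 t=13 v=5: → [13,15); WM=3
i=7 t=2 v=2: → [2,4); WM=12
i=8 t=14 v=1: → [13,16); WM=12
i=9 t=9 v=6: → [9,11); WM=12
i=10 t=9 v=4: → [9,11); WM=12
i=11 t=14 v=2: → [13,16); WM=13
i=12 t=14 v=9: → [13,16); WM=13
i=13 t=18 v=1: → [18,20); WM=13
i=14 t=17 v=1: → [17,20); WM=13
i=15 t=18 v=1: → [17,20); WM=17
i=16 t=18 v=3: → [17,20); WM=17
i=17 t=18 v=8: → [17,20); WM=17
i=18 t=18 v=3: → [17,20); WM=17
i=19 t=20 v=2: → [20,22); WM=19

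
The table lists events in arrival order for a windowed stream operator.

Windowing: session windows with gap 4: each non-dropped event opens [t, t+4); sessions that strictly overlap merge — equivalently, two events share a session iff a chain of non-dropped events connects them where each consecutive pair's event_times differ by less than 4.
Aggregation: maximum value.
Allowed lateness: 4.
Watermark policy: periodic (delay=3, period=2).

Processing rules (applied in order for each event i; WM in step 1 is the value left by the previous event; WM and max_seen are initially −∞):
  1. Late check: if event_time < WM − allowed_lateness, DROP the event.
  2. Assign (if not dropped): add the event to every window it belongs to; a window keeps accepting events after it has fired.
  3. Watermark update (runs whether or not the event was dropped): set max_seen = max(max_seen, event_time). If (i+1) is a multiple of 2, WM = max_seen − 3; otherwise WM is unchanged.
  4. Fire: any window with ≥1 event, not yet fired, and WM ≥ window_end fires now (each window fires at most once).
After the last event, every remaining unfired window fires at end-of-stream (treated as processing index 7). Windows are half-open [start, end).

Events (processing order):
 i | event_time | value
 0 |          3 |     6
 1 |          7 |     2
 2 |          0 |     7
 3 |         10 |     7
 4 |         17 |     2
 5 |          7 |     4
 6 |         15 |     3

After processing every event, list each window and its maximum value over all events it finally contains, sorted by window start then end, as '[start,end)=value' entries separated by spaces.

i=0 t=3 v=6: → [3,7); WM=−∞
i=1 t=7 v=2: → [7,11); WM=4
i=2 t=0 v=7: → [0,7); WM=4
i=3 t=10 v=7: → [7,14); WM=7
i=4 t=17 v=2: → [17,21); WM=7
i=5 t=7 v=4: → [7,14); WM=14
i=6 t=15 v=3: → [15,21); WM=14

[0,7)=7 [7,14)=7 [15,21)=3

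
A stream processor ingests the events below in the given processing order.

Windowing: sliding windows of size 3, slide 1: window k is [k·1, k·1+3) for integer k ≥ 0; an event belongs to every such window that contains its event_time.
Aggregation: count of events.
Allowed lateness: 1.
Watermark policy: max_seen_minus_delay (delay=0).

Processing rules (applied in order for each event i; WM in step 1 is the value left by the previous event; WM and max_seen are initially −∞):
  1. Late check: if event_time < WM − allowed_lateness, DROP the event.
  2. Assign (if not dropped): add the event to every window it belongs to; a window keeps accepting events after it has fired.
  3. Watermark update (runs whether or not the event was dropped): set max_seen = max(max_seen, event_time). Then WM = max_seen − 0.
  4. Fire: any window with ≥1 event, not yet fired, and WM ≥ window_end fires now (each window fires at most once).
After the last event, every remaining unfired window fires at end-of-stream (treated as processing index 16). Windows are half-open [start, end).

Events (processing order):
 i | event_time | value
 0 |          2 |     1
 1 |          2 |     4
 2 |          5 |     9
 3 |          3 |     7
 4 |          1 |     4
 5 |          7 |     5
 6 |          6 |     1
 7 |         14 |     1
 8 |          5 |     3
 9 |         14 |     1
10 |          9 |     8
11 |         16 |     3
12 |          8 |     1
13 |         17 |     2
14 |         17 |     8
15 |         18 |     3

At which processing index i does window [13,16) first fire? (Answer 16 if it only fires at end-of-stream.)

i=0 t=2 v=1: → [2,5),[1,4),[0,3); WM=2
i=1 t=2 v=4: → [2,5),[1,4),[0,3); WM=2
i=2 t=5 v=9: → [5,8),[4,7),[3,6); WM=5; [0,3) fires=2 [1,4) fires=2 [2,5) fires=2
i=3 t=3 v=7: DROP (t<5-1); WM=5
i=4 t=1 v=4: DROP (t<5-1); WM=5
i=5 t=7 v=5: → [7,10),[6,9),[5,8); WM=7; [3,6) fires=1 [4,7) fires=1
i=6 t=6 v=1: → [6,9),[5,8),[4,7); WM=7
i=7 t=14 v=1: → [14,17),[13,16),[12,15); WM=14; [5,8) fires=3 [6,9) fires=2 [7,10) fires=1
i=8 t=5 v=3: DROP (t<14-1); WM=14
i=9 t=14 v=1: → [14,17),[13,16),[12,15); WM=14
i=10 t=9 v=8: DROP (t<14-1); WM=14
i=11 t=16 v=3: → [16,19),[15,18),[14,17); WM=16; [12,15) fires=2 [13,16) fires=2
i=12 t=8 v=1: DROP (t<16-1); WM=16
i=13 t=17 v=2: → [17,20),[16,19),[15,18); WM=17; [14,17) fires=3
i=14 t=17 v=8: → [17,20),[16,19),[15,18); WM=17
i=15 t=18 v=3: → [18,21),[17,20),[16,19); WM=18; [15,18) fires=3

11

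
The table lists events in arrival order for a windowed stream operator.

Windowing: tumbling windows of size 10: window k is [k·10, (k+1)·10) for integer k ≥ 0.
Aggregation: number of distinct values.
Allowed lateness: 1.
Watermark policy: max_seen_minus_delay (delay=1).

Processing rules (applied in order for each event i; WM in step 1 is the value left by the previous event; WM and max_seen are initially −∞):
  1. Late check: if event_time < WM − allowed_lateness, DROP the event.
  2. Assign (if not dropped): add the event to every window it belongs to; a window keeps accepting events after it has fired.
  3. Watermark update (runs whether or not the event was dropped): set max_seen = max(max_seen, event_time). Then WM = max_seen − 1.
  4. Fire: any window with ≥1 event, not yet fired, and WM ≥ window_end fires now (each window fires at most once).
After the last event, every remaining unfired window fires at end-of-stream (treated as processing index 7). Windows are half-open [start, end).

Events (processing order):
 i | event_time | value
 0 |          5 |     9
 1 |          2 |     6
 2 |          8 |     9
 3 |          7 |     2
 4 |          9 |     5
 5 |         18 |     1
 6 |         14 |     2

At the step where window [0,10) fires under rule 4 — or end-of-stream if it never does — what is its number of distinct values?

3

i=0 t=5 v=9: → [0,10); WM=4
i=1 t=2 v=6: DROP (t<4-1); WM=4
i=2 t=8 v=9: → [0,10); WM=7
i=3 t=7 v=2: → [0,10); WM=7
i=4 t=9 v=5: → [0,10); WM=8
i=5 t=18 v=1: → [10,20); WM=17; [0,10) fires=3
i=6 t=14 v=2: DROP (t<17-1); WM=17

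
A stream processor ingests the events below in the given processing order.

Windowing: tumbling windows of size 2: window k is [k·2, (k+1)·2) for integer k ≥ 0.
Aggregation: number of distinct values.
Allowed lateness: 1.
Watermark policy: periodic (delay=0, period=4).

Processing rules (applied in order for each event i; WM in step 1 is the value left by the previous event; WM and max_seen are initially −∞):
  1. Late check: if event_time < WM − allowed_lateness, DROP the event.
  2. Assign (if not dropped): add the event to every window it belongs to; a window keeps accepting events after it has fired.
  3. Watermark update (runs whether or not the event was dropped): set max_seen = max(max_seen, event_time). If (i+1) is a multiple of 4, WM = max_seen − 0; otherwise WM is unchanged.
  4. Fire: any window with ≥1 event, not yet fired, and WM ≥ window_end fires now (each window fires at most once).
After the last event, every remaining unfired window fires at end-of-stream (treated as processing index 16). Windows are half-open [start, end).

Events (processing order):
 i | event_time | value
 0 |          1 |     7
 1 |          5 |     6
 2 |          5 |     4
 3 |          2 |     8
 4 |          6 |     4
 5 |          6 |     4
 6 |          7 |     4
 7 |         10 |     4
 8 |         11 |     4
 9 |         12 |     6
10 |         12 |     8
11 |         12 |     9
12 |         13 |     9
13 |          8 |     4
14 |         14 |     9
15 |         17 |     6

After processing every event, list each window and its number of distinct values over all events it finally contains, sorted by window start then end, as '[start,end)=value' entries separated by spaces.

i=0 t=1 v=7: → [0,2); WM=−∞
i=1 t=5 v=6: → [4,6); WM=−∞
i=2 t=5 v=4: → [4,6); WM=−∞
i=3 t=2 v=8: → [2,4); WM=5; [0,2) fires=1 [2,4) fires=1
i=4 t=6 v=4: → [6,8); WM=5
i=5 t=6 v=4: → [6,8); WM=5
i=6 t=7 v=4: → [6,8); WM=5
i=7 t=10 v=4: → [10,12); WM=10; [4,6) fires=2 [6,8) fires=1
i=8 t=11 v=4: → [10,12); WM=10
i=9 t=12 v=6: → [12,14); WM=10
i=10 t=12 v=8: → [12,14); WM=10
i=11 t=12 v=9: → [12,14); WM=12; [10,12) fires=1
i=12 t=13 v=9: → [12,14); WM=12
i=13 t=8 v=4: DROP (t<12-1); WM=12
i=14 t=14 v=9: → [14,16); WM=12
i=15 t=17 v=6: → [16,18); WM=17; [12,14) fires=3 [14,16) fires=1

[0,2)=1 [2,4)=1 [4,6)=2 [6,8)=1 [10,12)=1 [12,14)=3 [14,16)=1 [16,18)=1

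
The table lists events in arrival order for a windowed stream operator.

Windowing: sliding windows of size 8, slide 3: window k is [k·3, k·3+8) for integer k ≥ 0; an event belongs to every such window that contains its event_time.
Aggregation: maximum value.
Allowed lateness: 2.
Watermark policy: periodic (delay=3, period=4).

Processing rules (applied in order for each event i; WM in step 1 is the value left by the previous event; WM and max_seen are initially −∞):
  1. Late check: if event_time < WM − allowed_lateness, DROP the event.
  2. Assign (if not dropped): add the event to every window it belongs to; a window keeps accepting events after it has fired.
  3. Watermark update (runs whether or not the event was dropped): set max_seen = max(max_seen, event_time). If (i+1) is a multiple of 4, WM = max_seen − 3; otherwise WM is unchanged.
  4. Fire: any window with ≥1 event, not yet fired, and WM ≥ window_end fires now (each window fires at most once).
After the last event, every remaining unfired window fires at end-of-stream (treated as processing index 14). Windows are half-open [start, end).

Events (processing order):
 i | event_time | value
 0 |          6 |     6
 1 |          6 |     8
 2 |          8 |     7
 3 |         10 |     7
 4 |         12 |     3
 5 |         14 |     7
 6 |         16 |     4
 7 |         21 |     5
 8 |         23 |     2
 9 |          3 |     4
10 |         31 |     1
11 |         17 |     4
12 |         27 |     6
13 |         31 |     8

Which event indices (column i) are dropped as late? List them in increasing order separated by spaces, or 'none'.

i=0 t=6 v=6: → [6,14),[3,11),[0,8); WM=−∞
i=1 t=6 v=8: → [6,14),[3,11),[0,8); WM=−∞
i=2 t=8 v=7: → [6,14),[3,11); WM=−∞
i=3 t=10 v=7: → [9,17),[6,14),[3,11); WM=7
i=4 t=12 v=3: → [12,20),[9,17),[6,14); WM=7
i=5 t=14 v=7: → [12,20),[9,17); WM=7
i=6 t=16 v=4: → [15,23),[12,20),[9,17); WM=7
i=7 t=21 v=5: → [21,29),[18,26),[15,23); WM=18; [0,8) fires=8 [3,11) fires=8 [6,14) fires=8 [9,17) fires=7
i=8 t=23 v=2: → [21,29),[18,26); WM=18
i=9 t=3 v=4: DROP (t<18-2); WM=18
i=10 t=31 v=1: → [30,38),[27,35),[24,32); WM=18
i=11 t=17 v=4: → [15,23),[12,20); WM=28; [12,20) fires=7 [15,23) fires=5 [18,26) fires=5
i=12 t=27 v=6: → [27,35),[24,32),[21,29); WM=28
i=13 t=31 v=8: → [30,38),[27,35),[24,32); WM=28

9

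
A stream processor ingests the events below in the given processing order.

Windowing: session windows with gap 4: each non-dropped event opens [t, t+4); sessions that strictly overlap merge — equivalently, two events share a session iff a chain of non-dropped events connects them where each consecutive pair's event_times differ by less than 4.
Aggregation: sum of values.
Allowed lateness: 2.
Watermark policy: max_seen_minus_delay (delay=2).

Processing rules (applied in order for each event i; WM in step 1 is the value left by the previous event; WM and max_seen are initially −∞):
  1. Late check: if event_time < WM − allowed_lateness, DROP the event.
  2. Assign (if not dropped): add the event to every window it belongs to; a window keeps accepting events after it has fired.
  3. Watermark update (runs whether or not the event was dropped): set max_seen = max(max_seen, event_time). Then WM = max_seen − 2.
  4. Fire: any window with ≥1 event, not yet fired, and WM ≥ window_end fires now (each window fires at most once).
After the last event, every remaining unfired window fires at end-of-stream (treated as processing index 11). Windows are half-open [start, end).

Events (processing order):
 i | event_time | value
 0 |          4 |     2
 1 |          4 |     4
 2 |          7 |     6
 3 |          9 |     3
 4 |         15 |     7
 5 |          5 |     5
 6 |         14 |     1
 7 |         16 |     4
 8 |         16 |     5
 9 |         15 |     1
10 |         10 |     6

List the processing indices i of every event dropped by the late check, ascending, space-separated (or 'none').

i=0 t=4 v=2: → [4,8); WM=2
i=1 t=4 v=4: → [4,8); WM=2
i=2 t=7 v=6: → [4,11); WM=5
i=3 t=9 v=3: → [4,13); WM=7
i=4 t=15 v=7: → [15,19); WM=13
i=5 t=5 v=5: DROP (t<13-2); WM=13
i=6 t=14 v=1: → [14,19); WM=13
i=7 t=16 v=4: → [14,20); WM=14
i=8 t=16 v=5: → [14,20); WM=14
i=9 t=15 v=1: → [14,20); WM=14
i=10 t=10 v=6: DROP (t<14-2); WM=14

5 10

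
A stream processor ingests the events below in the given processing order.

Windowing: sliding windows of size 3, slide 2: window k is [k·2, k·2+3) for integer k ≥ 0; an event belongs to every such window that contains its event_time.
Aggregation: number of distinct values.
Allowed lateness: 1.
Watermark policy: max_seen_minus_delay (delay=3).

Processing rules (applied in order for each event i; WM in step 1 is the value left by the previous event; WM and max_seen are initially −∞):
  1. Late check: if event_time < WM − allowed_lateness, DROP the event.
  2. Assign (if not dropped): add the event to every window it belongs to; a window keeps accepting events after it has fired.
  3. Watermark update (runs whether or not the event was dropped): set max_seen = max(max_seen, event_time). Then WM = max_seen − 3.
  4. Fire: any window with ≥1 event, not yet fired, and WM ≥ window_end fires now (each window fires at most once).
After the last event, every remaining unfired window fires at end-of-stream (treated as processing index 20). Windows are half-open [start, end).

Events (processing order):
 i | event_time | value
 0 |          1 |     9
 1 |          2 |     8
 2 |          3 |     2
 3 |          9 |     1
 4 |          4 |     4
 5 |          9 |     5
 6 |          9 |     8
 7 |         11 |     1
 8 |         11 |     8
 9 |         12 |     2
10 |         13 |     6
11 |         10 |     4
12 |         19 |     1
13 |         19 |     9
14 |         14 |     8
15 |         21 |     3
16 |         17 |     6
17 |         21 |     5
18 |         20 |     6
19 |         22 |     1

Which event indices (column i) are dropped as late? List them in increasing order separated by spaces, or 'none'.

4 14

i=0 t=1 v=9: → [0,3); WM=-2
i=1 t=2 v=8: → [2,5),[0,3); WM=-1
i=2 t=3 v=2: → [2,5); WM=0
i=3 t=9 v=1: → [8,11); WM=6; [0,3) fires=2 [2,5) fires=2
i=4 t=4 v=4: DROP (t<6-1); WM=6
i=5 t=9 v=5: → [8,11); WM=6
i=6 t=9 v=8: → [8,11); WM=6
i=7 t=11 v=1: → [10,13); WM=8
i=8 t=11 v=8: → [10,13); WM=8
i=9 t=12 v=2: → [12,15),[10,13); WM=9
i=10 t=13 v=6: → [12,15); WM=10
i=11 t=10 v=4: → [10,13),[8,11); WM=10
i=12 t=19 v=1: → [18,21); WM=16; [8,11) fires=4 [10,13) fires=4 [12,15) fires=2
i=13 t=19 v=9: → [18,21); WM=16
i=14 t=14 v=8: DROP (t<16-1); WM=16
i=15 t=21 v=3: → [20,23); WM=18
i=16 t=17 v=6: → [16,19); WM=18
i=17 t=21 v=5: → [20,23); WM=18
i=18 t=20 v=6: → [20,23),[18,21); WM=18
i=19 t=22 v=1: → [22,25),[20,23); WM=19; [16,19) fires=1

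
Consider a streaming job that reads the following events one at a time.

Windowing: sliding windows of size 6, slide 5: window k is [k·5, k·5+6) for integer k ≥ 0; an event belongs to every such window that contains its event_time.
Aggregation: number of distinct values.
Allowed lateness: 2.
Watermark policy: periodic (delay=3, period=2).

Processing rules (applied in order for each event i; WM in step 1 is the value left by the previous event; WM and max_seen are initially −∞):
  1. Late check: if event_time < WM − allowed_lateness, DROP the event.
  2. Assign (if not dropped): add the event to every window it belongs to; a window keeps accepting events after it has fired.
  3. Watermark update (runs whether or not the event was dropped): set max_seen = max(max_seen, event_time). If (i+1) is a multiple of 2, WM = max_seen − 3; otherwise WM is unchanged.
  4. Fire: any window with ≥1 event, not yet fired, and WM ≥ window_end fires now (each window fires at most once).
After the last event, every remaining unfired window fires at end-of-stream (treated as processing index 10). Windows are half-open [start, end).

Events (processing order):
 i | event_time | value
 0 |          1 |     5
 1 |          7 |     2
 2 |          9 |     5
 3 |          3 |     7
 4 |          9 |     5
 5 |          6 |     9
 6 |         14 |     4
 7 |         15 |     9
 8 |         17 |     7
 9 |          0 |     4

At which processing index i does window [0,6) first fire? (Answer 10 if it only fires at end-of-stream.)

3

i=0 t=1 v=5: → [0,6); WM=−∞
i=1 t=7 v=2: → [5,11); WM=4
i=2 t=9 v=5: → [5,11); WM=4
i=3 t=3 v=7: → [0,6); WM=6; [0,6) fires=2
i=4 t=9 v=5: → [5,11); WM=6
i=5 t=6 v=9: → [5,11); WM=6
i=6 t=14 v=4: → [10,16); WM=6
i=7 t=15 v=9: → [15,21),[10,16); WM=12; [5,11) fires=3
i=8 t=17 v=7: → [15,21); WM=12
i=9 t=0 v=4: DROP (t<12-2); WM=14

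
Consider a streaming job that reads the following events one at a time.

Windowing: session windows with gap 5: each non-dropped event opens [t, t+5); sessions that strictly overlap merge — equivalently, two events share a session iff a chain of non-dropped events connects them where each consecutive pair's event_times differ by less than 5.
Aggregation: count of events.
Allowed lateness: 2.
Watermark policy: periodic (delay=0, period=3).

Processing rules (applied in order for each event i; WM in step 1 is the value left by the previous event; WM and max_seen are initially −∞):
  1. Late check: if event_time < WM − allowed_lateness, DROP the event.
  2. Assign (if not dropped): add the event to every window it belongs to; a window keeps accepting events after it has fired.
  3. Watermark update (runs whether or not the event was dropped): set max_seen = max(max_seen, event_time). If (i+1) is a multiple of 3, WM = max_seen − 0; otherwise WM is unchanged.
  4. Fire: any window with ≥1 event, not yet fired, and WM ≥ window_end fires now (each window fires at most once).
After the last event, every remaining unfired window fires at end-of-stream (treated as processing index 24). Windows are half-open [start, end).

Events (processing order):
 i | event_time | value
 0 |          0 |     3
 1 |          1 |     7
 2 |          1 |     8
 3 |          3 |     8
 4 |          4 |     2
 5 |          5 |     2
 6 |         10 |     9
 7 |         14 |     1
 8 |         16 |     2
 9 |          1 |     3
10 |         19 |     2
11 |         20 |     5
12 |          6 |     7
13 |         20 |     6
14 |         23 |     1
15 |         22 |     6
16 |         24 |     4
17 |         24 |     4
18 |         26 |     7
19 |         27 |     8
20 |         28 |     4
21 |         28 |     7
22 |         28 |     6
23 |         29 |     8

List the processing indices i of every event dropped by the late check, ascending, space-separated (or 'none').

i=0 t=0 v=3: → [0,5); WM=−∞
i=1 t=1 v=7: → [0,6); WM=−∞
i=2 t=1 v=8: → [0,6); WM=1
i=3 t=3 v=8: → [0,8); WM=1
i=4 t=4 v=2: → [0,9); WM=1
i=5 t=5 v=2: → [0,10); WM=5
i=6 t=10 v=9: → [10,15); WM=5
i=7 t=14 v=1: → [10,19); WM=5
i=8 t=16 v=2: → [10,21); WM=16
i=9 t=1 v=3: DROP (t<16-2); WM=16
i=10 t=19 v=2: → [10,24); WM=16
i=11 t=20 v=5: → [10,25); WM=20
i=12 t=6 v=7: DROP (t<20-2); WM=20
i=13 t=20 v=6: → [10,25); WM=20
i=14 t=23 v=1: → [10,28); WM=23
i=15 t=22 v=6: → [10,28); WM=23
i=16 t=24 v=4: → [10,29); WM=23
i=17 t=24 v=4: → [10,29); WM=24
i=18 t=26 v=7: → [10,31); WM=24
i=19 t=27 v=8: → [10,32); WM=24
i=20 t=28 v=4: → [10,33); WM=28
i=21 t=28 v=7: → [10,33); WM=28
i=22 t=28 v=6: → [10,33); WM=28
i=23 t=29 v=8: → [10,34); WM=29

9 12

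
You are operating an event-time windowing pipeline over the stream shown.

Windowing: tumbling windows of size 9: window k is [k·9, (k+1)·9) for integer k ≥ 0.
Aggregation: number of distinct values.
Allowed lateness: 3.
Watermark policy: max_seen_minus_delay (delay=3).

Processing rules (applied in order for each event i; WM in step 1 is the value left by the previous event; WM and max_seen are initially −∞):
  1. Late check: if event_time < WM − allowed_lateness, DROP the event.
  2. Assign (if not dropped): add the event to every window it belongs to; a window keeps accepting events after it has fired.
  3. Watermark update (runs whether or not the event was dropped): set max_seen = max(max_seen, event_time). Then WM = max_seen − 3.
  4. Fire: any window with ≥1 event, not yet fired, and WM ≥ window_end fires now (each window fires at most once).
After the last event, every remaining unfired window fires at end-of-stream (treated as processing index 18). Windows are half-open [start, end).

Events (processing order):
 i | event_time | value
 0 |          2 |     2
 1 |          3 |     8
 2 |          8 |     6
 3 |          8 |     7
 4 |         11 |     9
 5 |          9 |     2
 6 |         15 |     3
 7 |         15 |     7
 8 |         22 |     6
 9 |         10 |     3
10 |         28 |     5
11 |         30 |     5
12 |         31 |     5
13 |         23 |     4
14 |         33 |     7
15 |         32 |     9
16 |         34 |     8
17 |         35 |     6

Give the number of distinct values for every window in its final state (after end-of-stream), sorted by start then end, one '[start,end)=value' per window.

i=0 t=2 v=2: → [0,9); WM=-1
i=1 t=3 v=8: → [0,9); WM=0
i=2 t=8 v=6: → [0,9); WM=5
i=3 t=8 v=7: → [0,9); WM=5
i=4 t=11 v=9: → [9,18); WM=8
i=5 t=9 v=2: → [9,18); WM=8
i=6 t=15 v=3: → [9,18); WM=12; [0,9) fires=4
i=7 t=15 v=7: → [9,18); WM=12
i=8 t=22 v=6: → [18,27); WM=19; [9,18) fires=4
i=9 t=10 v=3: DROP (t<19-3); WM=19
i=10 t=28 v=5: → [27,36); WM=25
i=11 t=30 v=5: → [27,36); WM=27; [18,27) fires=1
i=12 t=31 v=5: → [27,36); WM=28
i=13 t=23 v=4: DROP (t<28-3); WM=28
i=14 t=33 v=7: → [27,36); WM=30
i=15 t=32 v=9: → [27,36); WM=30
i=16 t=34 v=8: → [27,36); WM=31
i=17 t=35 v=6: → [27,36); WM=32

[0,9)=4 [9,18)=4 [18,27)=1 [27,36)=5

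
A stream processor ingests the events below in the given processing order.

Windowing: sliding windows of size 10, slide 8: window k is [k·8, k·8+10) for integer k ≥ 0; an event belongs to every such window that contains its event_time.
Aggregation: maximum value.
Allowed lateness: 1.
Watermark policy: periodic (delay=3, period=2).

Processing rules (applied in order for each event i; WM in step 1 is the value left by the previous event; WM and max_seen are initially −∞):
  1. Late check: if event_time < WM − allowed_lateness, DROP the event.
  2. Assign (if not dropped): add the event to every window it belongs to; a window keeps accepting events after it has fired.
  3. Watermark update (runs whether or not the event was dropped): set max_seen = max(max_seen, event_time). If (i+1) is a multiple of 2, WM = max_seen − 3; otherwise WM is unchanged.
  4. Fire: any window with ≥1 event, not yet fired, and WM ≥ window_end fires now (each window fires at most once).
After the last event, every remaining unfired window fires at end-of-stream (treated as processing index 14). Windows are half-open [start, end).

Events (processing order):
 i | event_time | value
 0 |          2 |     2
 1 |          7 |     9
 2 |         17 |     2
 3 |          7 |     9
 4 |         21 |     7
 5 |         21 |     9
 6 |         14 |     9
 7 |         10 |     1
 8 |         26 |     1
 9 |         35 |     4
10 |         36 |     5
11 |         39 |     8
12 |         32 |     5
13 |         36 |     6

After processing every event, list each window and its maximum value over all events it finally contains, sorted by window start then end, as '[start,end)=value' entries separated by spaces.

i=0 t=2 v=2: → [0,10); WM=−∞
i=1 t=7 v=9: → [0,10); WM=4
i=2 t=17 v=2: → [16,26),[8,18); WM=4
i=3 t=7 v=9: → [0,10); WM=14; [0,10) fires=9
i=4 t=21 v=7: → [16,26); WM=14
i=5 t=21 v=9: → [16,26); WM=18; [8,18) fires=2
i=6 t=14 v=9: DROP (t<18-1); WM=18
i=7 t=10 v=1: DROP (t<18-1); WM=18
i=8 t=26 v=1: → [24,34); WM=18
i=9 t=35 v=4: → [32,42); WM=32; [16,26) fires=9
i=10 t=36 v=5: → [32,42); WM=32
i=11 t=39 v=8: → [32,42); WM=36; [24,34) fires=1
i=12 t=32 v=5: DROP (t<36-1); WM=36
i=13 t=36 v=6: → [32,42); WM=36

[0,10)=9 [8,18)=2 [16,26)=9 [24,34)=1 [32,42)=8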